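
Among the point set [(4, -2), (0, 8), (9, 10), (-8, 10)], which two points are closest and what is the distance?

Computing all pairwise distances among 4 points:

d((4, -2), (0, 8)) = 10.7703
d((4, -2), (9, 10)) = 13.0
d((4, -2), (-8, 10)) = 16.9706
d((0, 8), (9, 10)) = 9.2195
d((0, 8), (-8, 10)) = 8.2462 <-- minimum
d((9, 10), (-8, 10)) = 17.0

Closest pair: (0, 8) and (-8, 10) with distance 8.2462

The closest pair is (0, 8) and (-8, 10) with Euclidean distance 8.2462. For 4 points, brute-force pairwise comparison is shown above. For large n, the divide-and-conquer algorithm (sort by x, recurse on halves, check the dividing strip) achieves O(n log n).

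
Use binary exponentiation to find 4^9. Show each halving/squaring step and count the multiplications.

Computing 4^9 by squaring (build up from 4^1; each line after the first costs one multiplication):

4^1 = 4
4^2 = (4^1)^2 = 4^2 = 16
4^4 = (4^2)^2 = 16^2 = 256
4^8 = (4^4)^2 = 256^2 = 65536
4^9 = 4 * 4^8 = 4 * 65536 = 262144

Result: 262144
Multiplications needed: 4 (4 lines after 4^1)

4^9 = 262144. Using exponentiation by squaring, this requires 4 multiplications. The key idea: if the exponent is even, square the half-power; if odd, multiply by the base once.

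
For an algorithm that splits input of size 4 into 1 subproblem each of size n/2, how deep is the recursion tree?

For divide and conquer with division factor 2:

Problem sizes at each level:
Level 0: 4
Level 1: 2
Level 2: 1

The root is level 0 and the size-1 base case is level 2 (the tree spans levels 0 through 2, i.e. 3 levels counting the root), so the depth is the number of divisions: log_2(4) = 2

The recursion tree depth is log_2(4) = 2. At each level, the problem size is divided by 2, so it takes 2 divisions to reduce to a base case of size 1. The algorithm makes 1 recursive call at each level.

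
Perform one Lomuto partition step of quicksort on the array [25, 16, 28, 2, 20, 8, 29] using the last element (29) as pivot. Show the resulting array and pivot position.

Lomuto partition with pivot = 29:

Initial array: [25, 16, 28, 2, 20, 8, 29]

arr[0]=25 <= 29: swap with position 0, array becomes [25, 16, 28, 2, 20, 8, 29]
arr[1]=16 <= 29: swap with position 1, array becomes [25, 16, 28, 2, 20, 8, 29]
arr[2]=28 <= 29: swap with position 2, array becomes [25, 16, 28, 2, 20, 8, 29]
arr[3]=2 <= 29: swap with position 3, array becomes [25, 16, 28, 2, 20, 8, 29]
arr[4]=20 <= 29: swap with position 4, array becomes [25, 16, 28, 2, 20, 8, 29]
arr[5]=8 <= 29: swap with position 5, array becomes [25, 16, 28, 2, 20, 8, 29]

Place pivot at position 6: [25, 16, 28, 2, 20, 8, 29]
Pivot position: 6

After partitioning with pivot 29, the array becomes [25, 16, 28, 2, 20, 8, 29]. The pivot is placed at index 6. All elements to the left of the pivot are <= 29, and all elements to the right are > 29.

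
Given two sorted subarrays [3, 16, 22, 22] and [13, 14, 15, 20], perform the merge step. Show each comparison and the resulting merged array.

Merging process:

Compare 3 vs 13: take 3 from left. Merged: [3]
Compare 16 vs 13: take 13 from right. Merged: [3, 13]
Compare 16 vs 14: take 14 from right. Merged: [3, 13, 14]
Compare 16 vs 15: take 15 from right. Merged: [3, 13, 14, 15]
Compare 16 vs 20: take 16 from left. Merged: [3, 13, 14, 15, 16]
Compare 22 vs 20: take 20 from right. Merged: [3, 13, 14, 15, 16, 20]
Append remaining from left: [22, 22]. Merged: [3, 13, 14, 15, 16, 20, 22, 22]

Final merged array: [3, 13, 14, 15, 16, 20, 22, 22]
Total comparisons: 6

The merged array is [3, 13, 14, 15, 16, 20, 22, 22], requiring 6 comparisons. The merge step runs in O(n) time where n is the total number of elements.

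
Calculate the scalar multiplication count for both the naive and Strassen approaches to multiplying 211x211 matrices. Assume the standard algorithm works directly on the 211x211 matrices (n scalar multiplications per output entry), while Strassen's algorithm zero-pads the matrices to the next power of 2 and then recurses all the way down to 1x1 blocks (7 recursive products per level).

Matrix multiplication for 211x211 matrices:

Strassen's algorithm requires power-of-2 dimensions. Pad 211x211 to 256x256 (next power of 2).

Standard algorithm: 211^3 = 9393931 multiplications
Strassen's algorithm: 7^(log2(256)) = 7^8 = 5764801 multiplications
Savings: 9393931 - 5764801 = 3629130 multiplications

Standard: 9393931 multiplications (211^3). Strassen: 5764801 multiplications (7^8, after padding to 256x256). Strassen reduces 8 recursive multiplications to 7 at each level.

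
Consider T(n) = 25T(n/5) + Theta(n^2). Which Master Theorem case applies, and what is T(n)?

Master Theorem for T(n) = 25T(n/5) + O(n^2):

a = 25, b = 5, c = 2
log_b(a) = log_5(25) = 2.0000

Case 2: c = 2 = log_5(25) = 2.0000
T(n) = O(n^2 log n) = O(n^2 log n)

For T(n) = 25T(n/5) + O(n^2): log_5(25) = 2.0000. This is Case 2 of the Master Theorem (c = log_b(a), equal work at all levels), giving O(n^2 log n).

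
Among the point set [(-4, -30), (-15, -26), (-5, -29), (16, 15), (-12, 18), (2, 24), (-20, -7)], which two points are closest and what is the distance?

Computing all pairwise distances among 7 points:

d((-4, -30), (-15, -26)) = 11.7047
d((-4, -30), (-5, -29)) = 1.4142 <-- minimum
d((-4, -30), (16, 15)) = 49.2443
d((-4, -30), (-12, 18)) = 48.6621
d((-4, -30), (2, 24)) = 54.3323
d((-4, -30), (-20, -7)) = 28.0179
d((-15, -26), (-5, -29)) = 10.4403
d((-15, -26), (16, 15)) = 51.4004
d((-15, -26), (-12, 18)) = 44.1022
d((-15, -26), (2, 24)) = 52.811
d((-15, -26), (-20, -7)) = 19.6469
d((-5, -29), (16, 15)) = 48.7545
d((-5, -29), (-12, 18)) = 47.5184
d((-5, -29), (2, 24)) = 53.4603
d((-5, -29), (-20, -7)) = 26.6271
d((16, 15), (-12, 18)) = 28.1603
d((16, 15), (2, 24)) = 16.6433
d((16, 15), (-20, -7)) = 42.19
d((-12, 18), (2, 24)) = 15.2315
d((-12, 18), (-20, -7)) = 26.2488
d((2, 24), (-20, -7)) = 38.0132

Closest pair: (-4, -30) and (-5, -29) with distance 1.4142

The closest pair is (-4, -30) and (-5, -29) with Euclidean distance 1.4142. For 7 points, brute-force pairwise comparison is shown above. For large n, the divide-and-conquer algorithm (sort by x, recurse on halves, check the dividing strip) achieves O(n log n).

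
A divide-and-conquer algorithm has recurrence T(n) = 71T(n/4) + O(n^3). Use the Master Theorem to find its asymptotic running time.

Master Theorem for T(n) = 71T(n/4) + O(n^3):

a = 71, b = 4, c = 3
log_b(a) = log_4(71) = 3.0749

Case 1: c = 3 < log_4(71) = 3.0749
T(n) = O(n^(log_4 71))

For T(n) = 71T(n/4) + O(n^3): log_4(71) = 3.0749. This is Case 1 of the Master Theorem (c < log_b(a), work dominated by leaves), giving O(n^(log_4 71)).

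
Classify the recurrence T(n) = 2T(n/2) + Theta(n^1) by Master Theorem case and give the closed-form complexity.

Master Theorem for T(n) = 2T(n/2) + O(n^1):

a = 2, b = 2, c = 1
log_b(a) = log_2(2) = 1.0000

Case 2: c = 1 = log_2(2) = 1.0000
T(n) = O(n^1 log n) = O(n log n)

For T(n) = 2T(n/2) + O(n^1): log_2(2) = 1.0000. This is Case 2 of the Master Theorem (c = log_b(a), equal work at all levels), giving O(n log n).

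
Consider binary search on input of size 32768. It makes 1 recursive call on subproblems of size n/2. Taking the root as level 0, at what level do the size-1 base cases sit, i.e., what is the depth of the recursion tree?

For divide and conquer with division factor 2:

Problem sizes at each level:
Level 0: 32768
Level 1: 16384
Level 2: 8192
Level 3: 4096
Level 4: 2048
Level 5: 1024
Level 6: 512
Level 7: 256
Level 8: 128
Level 9: 64
Level 10: 32
Level 11: 16
Level 12: 8
Level 13: 4
Level 14: 2
Level 15: 1

The root is level 0 and the size-1 base case is level 15 (the tree spans levels 0 through 15, i.e. 16 levels counting the root), so the depth is the number of divisions: log_2(32768) = 15

The recursion tree depth is log_2(32768) = 15. At each level, the problem size is divided by 2, so it takes 15 divisions to reduce to a base case of size 1. The algorithm makes 1 recursive call at each level.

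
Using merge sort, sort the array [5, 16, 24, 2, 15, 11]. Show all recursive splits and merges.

Merge sort trace:

Split: [5, 16, 24, 2, 15, 11] -> [5, 16, 24] and [2, 15, 11]
  Split: [5, 16, 24] -> [5] and [16, 24]
    Split: [16, 24] -> [16] and [24]
    Merge: [16] + [24] -> [16, 24]
  Merge: [5] + [16, 24] -> [5, 16, 24]
  Split: [2, 15, 11] -> [2] and [15, 11]
    Split: [15, 11] -> [15] and [11]
    Merge: [15] + [11] -> [11, 15]
  Merge: [2] + [11, 15] -> [2, 11, 15]
Merge: [5, 16, 24] + [2, 11, 15] -> [2, 5, 11, 15, 16, 24]

Final sorted array: [2, 5, 11, 15, 16, 24]

The merge sort proceeds by recursively splitting the array and merging sorted halves.
After all merges, the sorted array is [2, 5, 11, 15, 16, 24].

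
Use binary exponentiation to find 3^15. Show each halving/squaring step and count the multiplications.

Computing 3^15 by squaring (build up from 3^1; each line after the first costs one multiplication):

3^1 = 3
3^2 = (3^1)^2 = 3^2 = 9
3^3 = 3 * 3^2 = 3 * 9 = 27
3^6 = (3^3)^2 = 27^2 = 729
3^7 = 3 * 3^6 = 3 * 729 = 2187
3^14 = (3^7)^2 = 2187^2 = 4782969
3^15 = 3 * 3^14 = 3 * 4782969 = 14348907

Result: 14348907
Multiplications needed: 6 (6 lines after 3^1)

3^15 = 14348907. Using exponentiation by squaring, this requires 6 multiplications. The key idea: if the exponent is even, square the half-power; if odd, multiply by the base once.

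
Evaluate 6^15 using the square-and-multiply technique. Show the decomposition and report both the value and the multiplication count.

Computing 6^15 by squaring (build up from 6^1; each line after the first costs one multiplication):

6^1 = 6
6^2 = (6^1)^2 = 6^2 = 36
6^3 = 6 * 6^2 = 6 * 36 = 216
6^6 = (6^3)^2 = 216^2 = 46656
6^7 = 6 * 6^6 = 6 * 46656 = 279936
6^14 = (6^7)^2 = 279936^2 = 78364164096
6^15 = 6 * 6^14 = 6 * 78364164096 = 470184984576

Result: 470184984576
Multiplications needed: 6 (6 lines after 6^1)

6^15 = 470184984576. Using exponentiation by squaring, this requires 6 multiplications. The key idea: if the exponent is even, square the half-power; if odd, multiply by the base once.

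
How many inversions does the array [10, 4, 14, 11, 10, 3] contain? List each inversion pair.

Finding inversions in [10, 4, 14, 11, 10, 3]:

(0, 1): arr[0]=10 > arr[1]=4
(0, 5): arr[0]=10 > arr[5]=3
(1, 5): arr[1]=4 > arr[5]=3
(2, 3): arr[2]=14 > arr[3]=11
(2, 4): arr[2]=14 > arr[4]=10
(2, 5): arr[2]=14 > arr[5]=3
(3, 4): arr[3]=11 > arr[4]=10
(3, 5): arr[3]=11 > arr[5]=3
(4, 5): arr[4]=10 > arr[5]=3

Total inversions: 9

The array has 9 inversion(s): (0,1), (0,5), (1,5), (2,3), (2,4), (2,5), (3,4), (3,5), (4,5). Each pair (i,j) satisfies i < j and arr[i] > arr[j].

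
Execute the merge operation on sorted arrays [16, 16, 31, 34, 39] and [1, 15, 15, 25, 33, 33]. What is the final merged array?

Merging process:

Compare 16 vs 1: take 1 from right. Merged: [1]
Compare 16 vs 15: take 15 from right. Merged: [1, 15]
Compare 16 vs 15: take 15 from right. Merged: [1, 15, 15]
Compare 16 vs 25: take 16 from left. Merged: [1, 15, 15, 16]
Compare 16 vs 25: take 16 from left. Merged: [1, 15, 15, 16, 16]
Compare 31 vs 25: take 25 from right. Merged: [1, 15, 15, 16, 16, 25]
Compare 31 vs 33: take 31 from left. Merged: [1, 15, 15, 16, 16, 25, 31]
Compare 34 vs 33: take 33 from right. Merged: [1, 15, 15, 16, 16, 25, 31, 33]
Compare 34 vs 33: take 33 from right. Merged: [1, 15, 15, 16, 16, 25, 31, 33, 33]
Append remaining from left: [34, 39]. Merged: [1, 15, 15, 16, 16, 25, 31, 33, 33, 34, 39]

Final merged array: [1, 15, 15, 16, 16, 25, 31, 33, 33, 34, 39]
Total comparisons: 9

The merged array is [1, 15, 15, 16, 16, 25, 31, 33, 33, 34, 39], requiring 9 comparisons. The merge step runs in O(n) time where n is the total number of elements.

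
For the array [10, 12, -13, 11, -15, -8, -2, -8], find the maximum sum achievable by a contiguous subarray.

Using Kadane's algorithm on [10, 12, -13, 11, -15, -8, -2, -8]:

Scanning through the array:
Position 1 (value 12): max_ending_here = 22, max_so_far = 22
Position 2 (value -13): max_ending_here = 9, max_so_far = 22
Position 3 (value 11): max_ending_here = 20, max_so_far = 22
Position 4 (value -15): max_ending_here = 5, max_so_far = 22
Position 5 (value -8): max_ending_here = -3, max_so_far = 22
Position 6 (value -2): max_ending_here = -2, max_so_far = 22
Position 7 (value -8): max_ending_here = -8, max_so_far = 22

Maximum subarray: [10, 12]
Maximum sum: 22

The maximum subarray is [10, 12] with sum 22. This subarray runs from index 0 to index 1.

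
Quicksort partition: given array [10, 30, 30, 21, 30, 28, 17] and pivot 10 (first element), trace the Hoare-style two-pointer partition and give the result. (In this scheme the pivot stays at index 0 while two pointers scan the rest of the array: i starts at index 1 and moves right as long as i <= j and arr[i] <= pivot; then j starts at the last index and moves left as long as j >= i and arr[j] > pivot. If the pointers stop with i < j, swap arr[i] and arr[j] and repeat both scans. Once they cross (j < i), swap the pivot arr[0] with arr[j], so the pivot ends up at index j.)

Hoare-style two-pointer partition with pivot = 10:

Initial array: [10, 30, 30, 21, 30, 28, 17]

Pointers start at i = 1, j = 6.
i ends at 1, j ends at 0: the pointers have crossed (j < i), so scanning stops.

j = 0, so swapping arr[0] with arr[j] leaves the pivot at position 0: [10, 30, 30, 21, 30, 28, 17]
Pivot position: 0

After partitioning with pivot 10, the array becomes [10, 30, 30, 21, 30, 28, 17]. The pivot is placed at index 0. All elements to the left of the pivot are <= 10, and all elements to the right are > 10.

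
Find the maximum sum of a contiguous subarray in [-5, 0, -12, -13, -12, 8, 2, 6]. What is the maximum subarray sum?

Using Kadane's algorithm on [-5, 0, -12, -13, -12, 8, 2, 6]:

Scanning through the array:
Position 1 (value 0): max_ending_here = 0, max_so_far = 0
Position 2 (value -12): max_ending_here = -12, max_so_far = 0
Position 3 (value -13): max_ending_here = -13, max_so_far = 0
Position 4 (value -12): max_ending_here = -12, max_so_far = 0
Position 5 (value 8): max_ending_here = 8, max_so_far = 8
Position 6 (value 2): max_ending_here = 10, max_so_far = 10
Position 7 (value 6): max_ending_here = 16, max_so_far = 16

Maximum subarray: [8, 2, 6]
Maximum sum: 16

The maximum subarray is [8, 2, 6] with sum 16. This subarray runs from index 5 to index 7.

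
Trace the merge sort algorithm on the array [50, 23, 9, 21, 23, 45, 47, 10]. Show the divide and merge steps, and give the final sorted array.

Merge sort trace:

Split: [50, 23, 9, 21, 23, 45, 47, 10] -> [50, 23, 9, 21] and [23, 45, 47, 10]
  Split: [50, 23, 9, 21] -> [50, 23] and [9, 21]
    Split: [50, 23] -> [50] and [23]
    Merge: [50] + [23] -> [23, 50]
    Split: [9, 21] -> [9] and [21]
    Merge: [9] + [21] -> [9, 21]
  Merge: [23, 50] + [9, 21] -> [9, 21, 23, 50]
  Split: [23, 45, 47, 10] -> [23, 45] and [47, 10]
    Split: [23, 45] -> [23] and [45]
    Merge: [23] + [45] -> [23, 45]
    Split: [47, 10] -> [47] and [10]
    Merge: [47] + [10] -> [10, 47]
  Merge: [23, 45] + [10, 47] -> [10, 23, 45, 47]
Merge: [9, 21, 23, 50] + [10, 23, 45, 47] -> [9, 10, 21, 23, 23, 45, 47, 50]

Final sorted array: [9, 10, 21, 23, 23, 45, 47, 50]

The merge sort proceeds by recursively splitting the array and merging sorted halves.
After all merges, the sorted array is [9, 10, 21, 23, 23, 45, 47, 50].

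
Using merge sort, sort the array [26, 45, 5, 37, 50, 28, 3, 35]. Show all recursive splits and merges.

Merge sort trace:

Split: [26, 45, 5, 37, 50, 28, 3, 35] -> [26, 45, 5, 37] and [50, 28, 3, 35]
  Split: [26, 45, 5, 37] -> [26, 45] and [5, 37]
    Split: [26, 45] -> [26] and [45]
    Merge: [26] + [45] -> [26, 45]
    Split: [5, 37] -> [5] and [37]
    Merge: [5] + [37] -> [5, 37]
  Merge: [26, 45] + [5, 37] -> [5, 26, 37, 45]
  Split: [50, 28, 3, 35] -> [50, 28] and [3, 35]
    Split: [50, 28] -> [50] and [28]
    Merge: [50] + [28] -> [28, 50]
    Split: [3, 35] -> [3] and [35]
    Merge: [3] + [35] -> [3, 35]
  Merge: [28, 50] + [3, 35] -> [3, 28, 35, 50]
Merge: [5, 26, 37, 45] + [3, 28, 35, 50] -> [3, 5, 26, 28, 35, 37, 45, 50]

Final sorted array: [3, 5, 26, 28, 35, 37, 45, 50]

The merge sort proceeds by recursively splitting the array and merging sorted halves.
After all merges, the sorted array is [3, 5, 26, 28, 35, 37, 45, 50].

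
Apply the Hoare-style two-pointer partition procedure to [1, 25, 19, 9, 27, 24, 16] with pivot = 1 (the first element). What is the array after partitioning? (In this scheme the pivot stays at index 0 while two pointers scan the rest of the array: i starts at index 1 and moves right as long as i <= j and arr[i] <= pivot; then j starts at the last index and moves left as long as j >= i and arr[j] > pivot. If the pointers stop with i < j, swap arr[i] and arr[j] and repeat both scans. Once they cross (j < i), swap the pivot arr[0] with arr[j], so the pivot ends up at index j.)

Hoare-style two-pointer partition with pivot = 1:

Initial array: [1, 25, 19, 9, 27, 24, 16]

Pointers start at i = 1, j = 6.
i ends at 1, j ends at 0: the pointers have crossed (j < i), so scanning stops.

j = 0, so swapping arr[0] with arr[j] leaves the pivot at position 0: [1, 25, 19, 9, 27, 24, 16]
Pivot position: 0

After partitioning with pivot 1, the array becomes [1, 25, 19, 9, 27, 24, 16]. The pivot is placed at index 0. All elements to the left of the pivot are <= 1, and all elements to the right are > 1.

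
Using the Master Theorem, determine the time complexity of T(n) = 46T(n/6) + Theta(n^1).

Master Theorem for T(n) = 46T(n/6) + O(n^1):

a = 46, b = 6, c = 1
log_b(a) = log_6(46) = 2.1368

Case 1: c = 1 < log_6(46) = 2.1368
T(n) = O(n^(log_6 46))

For T(n) = 46T(n/6) + O(n^1): log_6(46) = 2.1368. This is Case 1 of the Master Theorem (c < log_b(a), work dominated by leaves), giving O(n^(log_6 46)).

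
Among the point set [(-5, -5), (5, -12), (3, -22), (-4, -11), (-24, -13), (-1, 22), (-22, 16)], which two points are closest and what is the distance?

Computing all pairwise distances among 7 points:

d((-5, -5), (5, -12)) = 12.2066
d((-5, -5), (3, -22)) = 18.7883
d((-5, -5), (-4, -11)) = 6.0828 <-- minimum
d((-5, -5), (-24, -13)) = 20.6155
d((-5, -5), (-1, 22)) = 27.2947
d((-5, -5), (-22, 16)) = 27.0185
d((5, -12), (3, -22)) = 10.198
d((5, -12), (-4, -11)) = 9.0554
d((5, -12), (-24, -13)) = 29.0172
d((5, -12), (-1, 22)) = 34.5254
d((5, -12), (-22, 16)) = 38.8973
d((3, -22), (-4, -11)) = 13.0384
d((3, -22), (-24, -13)) = 28.4605
d((3, -22), (-1, 22)) = 44.1814
d((3, -22), (-22, 16)) = 45.4863
d((-4, -11), (-24, -13)) = 20.0998
d((-4, -11), (-1, 22)) = 33.1361
d((-4, -11), (-22, 16)) = 32.45
d((-24, -13), (-1, 22)) = 41.8808
d((-24, -13), (-22, 16)) = 29.0689
d((-1, 22), (-22, 16)) = 21.8403

Closest pair: (-5, -5) and (-4, -11) with distance 6.0828

The closest pair is (-5, -5) and (-4, -11) with Euclidean distance 6.0828. For 7 points, brute-force pairwise comparison is shown above. For large n, the divide-and-conquer algorithm (sort by x, recurse on halves, check the dividing strip) achieves O(n log n).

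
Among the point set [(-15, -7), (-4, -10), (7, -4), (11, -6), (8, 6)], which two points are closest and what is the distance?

Computing all pairwise distances among 5 points:

d((-15, -7), (-4, -10)) = 11.4018
d((-15, -7), (7, -4)) = 22.2036
d((-15, -7), (11, -6)) = 26.0192
d((-15, -7), (8, 6)) = 26.4197
d((-4, -10), (7, -4)) = 12.53
d((-4, -10), (11, -6)) = 15.5242
d((-4, -10), (8, 6)) = 20.0
d((7, -4), (11, -6)) = 4.4721 <-- minimum
d((7, -4), (8, 6)) = 10.0499
d((11, -6), (8, 6)) = 12.3693

Closest pair: (7, -4) and (11, -6) with distance 4.4721

The closest pair is (7, -4) and (11, -6) with Euclidean distance 4.4721. For 5 points, brute-force pairwise comparison is shown above. For large n, the divide-and-conquer algorithm (sort by x, recurse on halves, check the dividing strip) achieves O(n log n).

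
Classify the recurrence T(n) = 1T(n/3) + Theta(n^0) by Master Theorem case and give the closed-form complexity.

Master Theorem for T(n) = 1T(n/3) + O(n^0):

a = 1, b = 3, c = 0
log_b(a) = log_3(1) = 0.0000

Case 2: c = 0 = log_3(1) = 0.0000
T(n) = O(n^0 log n) = O(log n)

For T(n) = 1T(n/3) + O(n^0): log_3(1) = 0.0000. This is Case 2 of the Master Theorem (c = log_b(a), equal work at all levels), giving O(log n).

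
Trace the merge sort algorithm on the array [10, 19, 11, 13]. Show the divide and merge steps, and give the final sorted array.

Merge sort trace:

Split: [10, 19, 11, 13] -> [10, 19] and [11, 13]
  Split: [10, 19] -> [10] and [19]
  Merge: [10] + [19] -> [10, 19]
  Split: [11, 13] -> [11] and [13]
  Merge: [11] + [13] -> [11, 13]
Merge: [10, 19] + [11, 13] -> [10, 11, 13, 19]

Final sorted array: [10, 11, 13, 19]

The merge sort proceeds by recursively splitting the array and merging sorted halves.
After all merges, the sorted array is [10, 11, 13, 19].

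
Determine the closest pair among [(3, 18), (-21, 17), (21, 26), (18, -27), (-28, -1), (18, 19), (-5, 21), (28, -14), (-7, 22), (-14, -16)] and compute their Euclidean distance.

Computing all pairwise distances among 10 points:

d((3, 18), (-21, 17)) = 24.0208
d((3, 18), (21, 26)) = 19.6977
d((3, 18), (18, -27)) = 47.4342
d((3, 18), (-28, -1)) = 36.3593
d((3, 18), (18, 19)) = 15.0333
d((3, 18), (-5, 21)) = 8.544
d((3, 18), (28, -14)) = 40.6079
d((3, 18), (-7, 22)) = 10.7703
d((3, 18), (-14, -16)) = 38.0132
d((-21, 17), (21, 26)) = 42.9535
d((-21, 17), (18, -27)) = 58.7963
d((-21, 17), (-28, -1)) = 19.3132
d((-21, 17), (18, 19)) = 39.0512
d((-21, 17), (-5, 21)) = 16.4924
d((-21, 17), (28, -14)) = 57.9828
d((-21, 17), (-7, 22)) = 14.8661
d((-21, 17), (-14, -16)) = 33.7343
d((21, 26), (18, -27)) = 53.0848
d((21, 26), (-28, -1)) = 55.9464
d((21, 26), (18, 19)) = 7.6158
d((21, 26), (-5, 21)) = 26.4764
d((21, 26), (28, -14)) = 40.6079
d((21, 26), (-7, 22)) = 28.2843
d((21, 26), (-14, -16)) = 54.6717
d((18, -27), (-28, -1)) = 52.8394
d((18, -27), (18, 19)) = 46.0
d((18, -27), (-5, 21)) = 53.2259
d((18, -27), (28, -14)) = 16.4012
d((18, -27), (-7, 22)) = 55.0091
d((18, -27), (-14, -16)) = 33.8378
d((-28, -1), (18, 19)) = 50.1597
d((-28, -1), (-5, 21)) = 31.8277
d((-28, -1), (28, -14)) = 57.4891
d((-28, -1), (-7, 22)) = 31.1448
d((-28, -1), (-14, -16)) = 20.5183
d((18, 19), (-5, 21)) = 23.0868
d((18, 19), (28, -14)) = 34.4819
d((18, 19), (-7, 22)) = 25.1794
d((18, 19), (-14, -16)) = 47.4236
d((-5, 21), (28, -14)) = 48.1041
d((-5, 21), (-7, 22)) = 2.2361 <-- minimum
d((-5, 21), (-14, -16)) = 38.0789
d((28, -14), (-7, 22)) = 50.2096
d((28, -14), (-14, -16)) = 42.0476
d((-7, 22), (-14, -16)) = 38.6394

Closest pair: (-5, 21) and (-7, 22) with distance 2.2361

The closest pair is (-5, 21) and (-7, 22) with Euclidean distance 2.2361. For 10 points, brute-force pairwise comparison is shown above. For large n, the divide-and-conquer algorithm (sort by x, recurse on halves, check the dividing strip) achieves O(n log n).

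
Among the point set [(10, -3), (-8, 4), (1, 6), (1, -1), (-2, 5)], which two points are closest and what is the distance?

Computing all pairwise distances among 5 points:

d((10, -3), (-8, 4)) = 19.3132
d((10, -3), (1, 6)) = 12.7279
d((10, -3), (1, -1)) = 9.2195
d((10, -3), (-2, 5)) = 14.4222
d((-8, 4), (1, 6)) = 9.2195
d((-8, 4), (1, -1)) = 10.2956
d((-8, 4), (-2, 5)) = 6.0828
d((1, 6), (1, -1)) = 7.0
d((1, 6), (-2, 5)) = 3.1623 <-- minimum
d((1, -1), (-2, 5)) = 6.7082

Closest pair: (1, 6) and (-2, 5) with distance 3.1623

The closest pair is (1, 6) and (-2, 5) with Euclidean distance 3.1623. For 5 points, brute-force pairwise comparison is shown above. For large n, the divide-and-conquer algorithm (sort by x, recurse on halves, check the dividing strip) achieves O(n log n).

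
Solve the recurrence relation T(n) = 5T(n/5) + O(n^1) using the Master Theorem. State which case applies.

Master Theorem for T(n) = 5T(n/5) + O(n^1):

a = 5, b = 5, c = 1
log_b(a) = log_5(5) = 1.0000

Case 2: c = 1 = log_5(5) = 1.0000
T(n) = O(n^1 log n) = O(n log n)

For T(n) = 5T(n/5) + O(n^1): log_5(5) = 1.0000. This is Case 2 of the Master Theorem (c = log_b(a), equal work at all levels), giving O(n log n).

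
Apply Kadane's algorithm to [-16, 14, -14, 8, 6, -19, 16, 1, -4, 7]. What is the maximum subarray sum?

Using Kadane's algorithm on [-16, 14, -14, 8, 6, -19, 16, 1, -4, 7]:

Scanning through the array:
Position 1 (value 14): max_ending_here = 14, max_so_far = 14
Position 2 (value -14): max_ending_here = 0, max_so_far = 14
Position 3 (value 8): max_ending_here = 8, max_so_far = 14
Position 4 (value 6): max_ending_here = 14, max_so_far = 14
Position 5 (value -19): max_ending_here = -5, max_so_far = 14
Position 6 (value 16): max_ending_here = 16, max_so_far = 16
Position 7 (value 1): max_ending_here = 17, max_so_far = 17
Position 8 (value -4): max_ending_here = 13, max_so_far = 17
Position 9 (value 7): max_ending_here = 20, max_so_far = 20

Maximum subarray: [16, 1, -4, 7]
Maximum sum: 20

The maximum subarray is [16, 1, -4, 7] with sum 20. This subarray runs from index 6 to index 9.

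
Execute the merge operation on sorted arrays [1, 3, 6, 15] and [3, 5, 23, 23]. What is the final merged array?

Merging process:

Compare 1 vs 3: take 1 from left. Merged: [1]
Compare 3 vs 3: take 3 from left. Merged: [1, 3]
Compare 6 vs 3: take 3 from right. Merged: [1, 3, 3]
Compare 6 vs 5: take 5 from right. Merged: [1, 3, 3, 5]
Compare 6 vs 23: take 6 from left. Merged: [1, 3, 3, 5, 6]
Compare 15 vs 23: take 15 from left. Merged: [1, 3, 3, 5, 6, 15]
Append remaining from right: [23, 23]. Merged: [1, 3, 3, 5, 6, 15, 23, 23]

Final merged array: [1, 3, 3, 5, 6, 15, 23, 23]
Total comparisons: 6

The merged array is [1, 3, 3, 5, 6, 15, 23, 23], requiring 6 comparisons. The merge step runs in O(n) time where n is the total number of elements.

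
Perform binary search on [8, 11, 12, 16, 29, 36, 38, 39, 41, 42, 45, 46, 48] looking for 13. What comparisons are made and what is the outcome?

Binary search for 13 in [8, 11, 12, 16, 29, 36, 38, 39, 41, 42, 45, 46, 48]:

lo=0, hi=12, mid=6, arr[mid]=38 -> 38 > 13, search left half
lo=0, hi=5, mid=2, arr[mid]=12 -> 12 < 13, search right half
lo=3, hi=5, mid=4, arr[mid]=29 -> 29 > 13, search left half
lo=3, hi=3, mid=3, arr[mid]=16 -> 16 > 13, search left half
lo=3 > hi=2, target 13 not found

Binary search determines that 13 is not in the array after 4 comparisons. The search space was exhausted without finding the target.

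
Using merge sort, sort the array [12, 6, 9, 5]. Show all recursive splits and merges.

Merge sort trace:

Split: [12, 6, 9, 5] -> [12, 6] and [9, 5]
  Split: [12, 6] -> [12] and [6]
  Merge: [12] + [6] -> [6, 12]
  Split: [9, 5] -> [9] and [5]
  Merge: [9] + [5] -> [5, 9]
Merge: [6, 12] + [5, 9] -> [5, 6, 9, 12]

Final sorted array: [5, 6, 9, 12]

The merge sort proceeds by recursively splitting the array and merging sorted halves.
After all merges, the sorted array is [5, 6, 9, 12].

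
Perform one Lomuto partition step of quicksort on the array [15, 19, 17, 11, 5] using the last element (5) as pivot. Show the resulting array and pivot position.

Lomuto partition with pivot = 5:

Initial array: [15, 19, 17, 11, 5]

arr[0]=15 > 5: no swap
arr[1]=19 > 5: no swap
arr[2]=17 > 5: no swap
arr[3]=11 > 5: no swap

Place pivot at position 0: [5, 19, 17, 11, 15]
Pivot position: 0

After partitioning with pivot 5, the array becomes [5, 19, 17, 11, 15]. The pivot is placed at index 0. All elements to the left of the pivot are <= 5, and all elements to the right are > 5.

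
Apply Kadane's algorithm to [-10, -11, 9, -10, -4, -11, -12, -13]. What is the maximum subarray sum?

Using Kadane's algorithm on [-10, -11, 9, -10, -4, -11, -12, -13]:

Scanning through the array:
Position 1 (value -11): max_ending_here = -11, max_so_far = -10
Position 2 (value 9): max_ending_here = 9, max_so_far = 9
Position 3 (value -10): max_ending_here = -1, max_so_far = 9
Position 4 (value -4): max_ending_here = -4, max_so_far = 9
Position 5 (value -11): max_ending_here = -11, max_so_far = 9
Position 6 (value -12): max_ending_here = -12, max_so_far = 9
Position 7 (value -13): max_ending_here = -13, max_so_far = 9

Maximum subarray: [9]
Maximum sum: 9

The maximum subarray is [9] with sum 9. This subarray runs from index 2 to index 2.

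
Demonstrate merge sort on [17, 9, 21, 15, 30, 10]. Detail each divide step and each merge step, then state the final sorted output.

Merge sort trace:

Split: [17, 9, 21, 15, 30, 10] -> [17, 9, 21] and [15, 30, 10]
  Split: [17, 9, 21] -> [17] and [9, 21]
    Split: [9, 21] -> [9] and [21]
    Merge: [9] + [21] -> [9, 21]
  Merge: [17] + [9, 21] -> [9, 17, 21]
  Split: [15, 30, 10] -> [15] and [30, 10]
    Split: [30, 10] -> [30] and [10]
    Merge: [30] + [10] -> [10, 30]
  Merge: [15] + [10, 30] -> [10, 15, 30]
Merge: [9, 17, 21] + [10, 15, 30] -> [9, 10, 15, 17, 21, 30]

Final sorted array: [9, 10, 15, 17, 21, 30]

The merge sort proceeds by recursively splitting the array and merging sorted halves.
After all merges, the sorted array is [9, 10, 15, 17, 21, 30].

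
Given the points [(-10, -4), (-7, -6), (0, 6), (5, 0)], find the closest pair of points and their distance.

Computing all pairwise distances among 4 points:

d((-10, -4), (-7, -6)) = 3.6056 <-- minimum
d((-10, -4), (0, 6)) = 14.1421
d((-10, -4), (5, 0)) = 15.5242
d((-7, -6), (0, 6)) = 13.8924
d((-7, -6), (5, 0)) = 13.4164
d((0, 6), (5, 0)) = 7.8102

Closest pair: (-10, -4) and (-7, -6) with distance 3.6056

The closest pair is (-10, -4) and (-7, -6) with Euclidean distance 3.6056. For 4 points, brute-force pairwise comparison is shown above. For large n, the divide-and-conquer algorithm (sort by x, recurse on halves, check the dividing strip) achieves O(n log n).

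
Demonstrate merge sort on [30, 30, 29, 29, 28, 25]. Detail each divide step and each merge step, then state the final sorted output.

Merge sort trace:

Split: [30, 30, 29, 29, 28, 25] -> [30, 30, 29] and [29, 28, 25]
  Split: [30, 30, 29] -> [30] and [30, 29]
    Split: [30, 29] -> [30] and [29]
    Merge: [30] + [29] -> [29, 30]
  Merge: [30] + [29, 30] -> [29, 30, 30]
  Split: [29, 28, 25] -> [29] and [28, 25]
    Split: [28, 25] -> [28] and [25]
    Merge: [28] + [25] -> [25, 28]
  Merge: [29] + [25, 28] -> [25, 28, 29]
Merge: [29, 30, 30] + [25, 28, 29] -> [25, 28, 29, 29, 30, 30]

Final sorted array: [25, 28, 29, 29, 30, 30]

The merge sort proceeds by recursively splitting the array and merging sorted halves.
After all merges, the sorted array is [25, 28, 29, 29, 30, 30].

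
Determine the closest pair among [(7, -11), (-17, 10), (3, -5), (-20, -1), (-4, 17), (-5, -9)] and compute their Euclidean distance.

Computing all pairwise distances among 6 points:

d((7, -11), (-17, 10)) = 31.8904
d((7, -11), (3, -5)) = 7.2111 <-- minimum
d((7, -11), (-20, -1)) = 28.7924
d((7, -11), (-4, 17)) = 30.0832
d((7, -11), (-5, -9)) = 12.1655
d((-17, 10), (3, -5)) = 25.0
d((-17, 10), (-20, -1)) = 11.4018
d((-17, 10), (-4, 17)) = 14.7648
d((-17, 10), (-5, -9)) = 22.4722
d((3, -5), (-20, -1)) = 23.3452
d((3, -5), (-4, 17)) = 23.0868
d((3, -5), (-5, -9)) = 8.9443
d((-20, -1), (-4, 17)) = 24.0832
d((-20, -1), (-5, -9)) = 17.0
d((-4, 17), (-5, -9)) = 26.0192

Closest pair: (7, -11) and (3, -5) with distance 7.2111

The closest pair is (7, -11) and (3, -5) with Euclidean distance 7.2111. For 6 points, brute-force pairwise comparison is shown above. For large n, the divide-and-conquer algorithm (sort by x, recurse on halves, check the dividing strip) achieves O(n log n).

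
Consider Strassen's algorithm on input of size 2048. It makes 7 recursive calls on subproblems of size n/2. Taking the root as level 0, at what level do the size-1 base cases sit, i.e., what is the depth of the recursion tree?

For divide and conquer with division factor 2:

Problem sizes at each level:
Level 0: 2048
Level 1: 1024
Level 2: 512
Level 3: 256
Level 4: 128
Level 5: 64
Level 6: 32
Level 7: 16
Level 8: 8
Level 9: 4
Level 10: 2
Level 11: 1

The root is level 0 and the size-1 base case is level 11 (the tree spans levels 0 through 11, i.e. 12 levels counting the root), so the depth is the number of divisions: log_2(2048) = 11

The recursion tree depth is log_2(2048) = 11. At each level, the problem size is divided by 2, so it takes 11 divisions to reduce to a base case of size 1. The algorithm makes 7 recursive calls at each level.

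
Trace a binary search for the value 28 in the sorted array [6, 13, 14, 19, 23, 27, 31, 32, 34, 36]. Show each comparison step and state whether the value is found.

Binary search for 28 in [6, 13, 14, 19, 23, 27, 31, 32, 34, 36]:

lo=0, hi=9, mid=4, arr[mid]=23 -> 23 < 28, search right half
lo=5, hi=9, mid=7, arr[mid]=32 -> 32 > 28, search left half
lo=5, hi=6, mid=5, arr[mid]=27 -> 27 < 28, search right half
lo=6, hi=6, mid=6, arr[mid]=31 -> 31 > 28, search left half
lo=6 > hi=5, target 28 not found

Binary search determines that 28 is not in the array after 4 comparisons. The search space was exhausted without finding the target.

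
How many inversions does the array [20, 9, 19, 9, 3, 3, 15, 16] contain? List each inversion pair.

Finding inversions in [20, 9, 19, 9, 3, 3, 15, 16]:

(0, 1): arr[0]=20 > arr[1]=9
(0, 2): arr[0]=20 > arr[2]=19
(0, 3): arr[0]=20 > arr[3]=9
(0, 4): arr[0]=20 > arr[4]=3
(0, 5): arr[0]=20 > arr[5]=3
(0, 6): arr[0]=20 > arr[6]=15
(0, 7): arr[0]=20 > arr[7]=16
(1, 4): arr[1]=9 > arr[4]=3
(1, 5): arr[1]=9 > arr[5]=3
(2, 3): arr[2]=19 > arr[3]=9
(2, 4): arr[2]=19 > arr[4]=3
(2, 5): arr[2]=19 > arr[5]=3
(2, 6): arr[2]=19 > arr[6]=15
(2, 7): arr[2]=19 > arr[7]=16
(3, 4): arr[3]=9 > arr[4]=3
(3, 5): arr[3]=9 > arr[5]=3

Total inversions: 16

The array has 16 inversion(s): (0,1), (0,2), (0,3), (0,4), (0,5), (0,6), (0,7), (1,4), (1,5), (2,3), (2,4), (2,5), (2,6), (2,7), (3,4), (3,5). Each pair (i,j) satisfies i < j and arr[i] > arr[j].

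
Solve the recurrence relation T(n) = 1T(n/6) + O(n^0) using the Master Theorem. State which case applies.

Master Theorem for T(n) = 1T(n/6) + O(n^0):

a = 1, b = 6, c = 0
log_b(a) = log_6(1) = 0.0000

Case 2: c = 0 = log_6(1) = 0.0000
T(n) = O(n^0 log n) = O(log n)

For T(n) = 1T(n/6) + O(n^0): log_6(1) = 0.0000. This is Case 2 of the Master Theorem (c = log_b(a), equal work at all levels), giving O(log n).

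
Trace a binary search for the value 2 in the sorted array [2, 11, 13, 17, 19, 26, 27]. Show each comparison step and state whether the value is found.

Binary search for 2 in [2, 11, 13, 17, 19, 26, 27]:

lo=0, hi=6, mid=3, arr[mid]=17 -> 17 > 2, search left half
lo=0, hi=2, mid=1, arr[mid]=11 -> 11 > 2, search left half
lo=0, hi=0, mid=0, arr[mid]=2 -> Found target at index 0!

Binary search finds 2 at index 0 after 3 comparisons. The search repeatedly halves the search space by comparing with the middle element.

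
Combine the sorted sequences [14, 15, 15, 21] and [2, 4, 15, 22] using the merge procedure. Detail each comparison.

Merging process:

Compare 14 vs 2: take 2 from right. Merged: [2]
Compare 14 vs 4: take 4 from right. Merged: [2, 4]
Compare 14 vs 15: take 14 from left. Merged: [2, 4, 14]
Compare 15 vs 15: take 15 from left. Merged: [2, 4, 14, 15]
Compare 15 vs 15: take 15 from left. Merged: [2, 4, 14, 15, 15]
Compare 21 vs 15: take 15 from right. Merged: [2, 4, 14, 15, 15, 15]
Compare 21 vs 22: take 21 from left. Merged: [2, 4, 14, 15, 15, 15, 21]
Append remaining from right: [22]. Merged: [2, 4, 14, 15, 15, 15, 21, 22]

Final merged array: [2, 4, 14, 15, 15, 15, 21, 22]
Total comparisons: 7

The merged array is [2, 4, 14, 15, 15, 15, 21, 22], requiring 7 comparisons. The merge step runs in O(n) time where n is the total number of elements.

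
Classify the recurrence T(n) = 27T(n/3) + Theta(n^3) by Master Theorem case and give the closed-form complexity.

Master Theorem for T(n) = 27T(n/3) + O(n^3):

a = 27, b = 3, c = 3
log_b(a) = log_3(27) = 3.0000

Case 2: c = 3 = log_3(27) = 3.0000
T(n) = O(n^3 log n) = O(n^3 log n)

For T(n) = 27T(n/3) + O(n^3): log_3(27) = 3.0000. This is Case 2 of the Master Theorem (c = log_b(a), equal work at all levels), giving O(n^3 log n).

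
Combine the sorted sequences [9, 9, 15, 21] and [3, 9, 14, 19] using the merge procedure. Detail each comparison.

Merging process:

Compare 9 vs 3: take 3 from right. Merged: [3]
Compare 9 vs 9: take 9 from left. Merged: [3, 9]
Compare 9 vs 9: take 9 from left. Merged: [3, 9, 9]
Compare 15 vs 9: take 9 from right. Merged: [3, 9, 9, 9]
Compare 15 vs 14: take 14 from right. Merged: [3, 9, 9, 9, 14]
Compare 15 vs 19: take 15 from left. Merged: [3, 9, 9, 9, 14, 15]
Compare 21 vs 19: take 19 from right. Merged: [3, 9, 9, 9, 14, 15, 19]
Append remaining from left: [21]. Merged: [3, 9, 9, 9, 14, 15, 19, 21]

Final merged array: [3, 9, 9, 9, 14, 15, 19, 21]
Total comparisons: 7

The merged array is [3, 9, 9, 9, 14, 15, 19, 21], requiring 7 comparisons. The merge step runs in O(n) time where n is the total number of elements.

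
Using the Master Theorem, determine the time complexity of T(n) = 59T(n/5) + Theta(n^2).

Master Theorem for T(n) = 59T(n/5) + O(n^2):

a = 59, b = 5, c = 2
log_b(a) = log_5(59) = 2.5335

Case 1: c = 2 < log_5(59) = 2.5335
T(n) = O(n^(log_5 59))

For T(n) = 59T(n/5) + O(n^2): log_5(59) = 2.5335. This is Case 1 of the Master Theorem (c < log_b(a), work dominated by leaves), giving O(n^(log_5 59)).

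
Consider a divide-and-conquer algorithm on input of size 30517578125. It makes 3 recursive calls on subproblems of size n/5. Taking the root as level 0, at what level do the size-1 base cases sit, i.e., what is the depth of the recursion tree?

For divide and conquer with division factor 5:

Problem sizes at each level:
Level 0: 30517578125
Level 1: 6103515625
Level 2: 1220703125
Level 3: 244140625
Level 4: 48828125
Level 5: 9765625
Level 6: 1953125
Level 7: 390625
Level 8: 78125
Level 9: 15625
Level 10: 3125
Level 11: 625
Level 12: 125
Level 13: 25
Level 14: 5
Level 15: 1

The root is level 0 and the size-1 base case is level 15 (the tree spans levels 0 through 15, i.e. 16 levels counting the root), so the depth is the number of divisions: log_5(30517578125) = 15

The recursion tree depth is log_5(30517578125) = 15. At each level, the problem size is divided by 5, so it takes 15 divisions to reduce to a base case of size 1. The algorithm makes 3 recursive calls at each level.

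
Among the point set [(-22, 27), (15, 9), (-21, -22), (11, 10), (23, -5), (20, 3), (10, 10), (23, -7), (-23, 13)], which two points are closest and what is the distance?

Computing all pairwise distances among 9 points:

d((-22, 27), (15, 9)) = 41.1461
d((-22, 27), (-21, -22)) = 49.0102
d((-22, 27), (11, 10)) = 37.1214
d((-22, 27), (23, -5)) = 55.2178
d((-22, 27), (20, 3)) = 48.3735
d((-22, 27), (10, 10)) = 36.2353
d((-22, 27), (23, -7)) = 56.4004
d((-22, 27), (-23, 13)) = 14.0357
d((15, 9), (-21, -22)) = 47.5079
d((15, 9), (11, 10)) = 4.1231
d((15, 9), (23, -5)) = 16.1245
d((15, 9), (20, 3)) = 7.8102
d((15, 9), (10, 10)) = 5.099
d((15, 9), (23, -7)) = 17.8885
d((15, 9), (-23, 13)) = 38.2099
d((-21, -22), (11, 10)) = 45.2548
d((-21, -22), (23, -5)) = 47.1699
d((-21, -22), (20, 3)) = 48.0208
d((-21, -22), (10, 10)) = 44.5533
d((-21, -22), (23, -7)) = 46.4866
d((-21, -22), (-23, 13)) = 35.0571
d((11, 10), (23, -5)) = 19.2094
d((11, 10), (20, 3)) = 11.4018
d((11, 10), (10, 10)) = 1.0 <-- minimum
d((11, 10), (23, -7)) = 20.8087
d((11, 10), (-23, 13)) = 34.1321
d((23, -5), (20, 3)) = 8.544
d((23, -5), (10, 10)) = 19.8494
d((23, -5), (23, -7)) = 2.0
d((23, -5), (-23, 13)) = 49.3964
d((20, 3), (10, 10)) = 12.2066
d((20, 3), (23, -7)) = 10.4403
d((20, 3), (-23, 13)) = 44.1475
d((10, 10), (23, -7)) = 21.4009
d((10, 10), (-23, 13)) = 33.1361
d((23, -7), (-23, 13)) = 50.1597

Closest pair: (11, 10) and (10, 10) with distance 1.0

The closest pair is (11, 10) and (10, 10) with Euclidean distance 1.0. For 9 points, brute-force pairwise comparison is shown above. For large n, the divide-and-conquer algorithm (sort by x, recurse on halves, check the dividing strip) achieves O(n log n).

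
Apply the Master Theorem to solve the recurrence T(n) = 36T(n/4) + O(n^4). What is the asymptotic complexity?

Master Theorem for T(n) = 36T(n/4) + O(n^4):

a = 36, b = 4, c = 4
log_b(a) = log_4(36) = 2.5850

Case 3: c = 4 > log_4(36) = 2.5850
T(n) = O(n^4) = O(n^4)

For T(n) = 36T(n/4) + O(n^4): log_4(36) = 2.5850. This is Case 3 of the Master Theorem (c > log_b(a), work dominated by root), giving O(n^4).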